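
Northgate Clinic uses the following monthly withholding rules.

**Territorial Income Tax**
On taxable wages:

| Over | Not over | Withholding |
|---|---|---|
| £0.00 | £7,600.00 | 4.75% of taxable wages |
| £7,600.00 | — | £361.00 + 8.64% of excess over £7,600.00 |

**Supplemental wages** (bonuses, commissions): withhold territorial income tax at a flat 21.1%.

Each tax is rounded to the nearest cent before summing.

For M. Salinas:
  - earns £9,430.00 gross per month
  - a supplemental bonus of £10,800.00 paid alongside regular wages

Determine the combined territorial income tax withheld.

£2,797.91

Territorial Income Tax: taxable = £9,430.00
  £361.00 + 8.64% × (£9,430.00 − £7,600.00) = £361.00 + 8.64% × £1,830.00 = £519.11
Supplemental (21.1% flat on bonus): 21.1% × £10,800.00 = £2,278.80
Total territorial income tax: £519.11 + £2,278.80 = £2,797.91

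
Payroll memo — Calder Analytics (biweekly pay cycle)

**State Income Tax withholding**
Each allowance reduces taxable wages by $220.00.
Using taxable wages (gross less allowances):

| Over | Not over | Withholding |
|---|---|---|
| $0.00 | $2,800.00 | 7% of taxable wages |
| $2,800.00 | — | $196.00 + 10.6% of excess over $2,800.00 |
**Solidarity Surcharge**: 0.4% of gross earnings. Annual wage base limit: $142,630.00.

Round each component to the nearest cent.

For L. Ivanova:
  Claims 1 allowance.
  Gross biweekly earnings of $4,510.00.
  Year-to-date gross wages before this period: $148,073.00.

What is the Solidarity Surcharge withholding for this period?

$0.00

Solidarity Surcharge: YTD $148,073.00 ≥ cap $142,630.00 → $0.00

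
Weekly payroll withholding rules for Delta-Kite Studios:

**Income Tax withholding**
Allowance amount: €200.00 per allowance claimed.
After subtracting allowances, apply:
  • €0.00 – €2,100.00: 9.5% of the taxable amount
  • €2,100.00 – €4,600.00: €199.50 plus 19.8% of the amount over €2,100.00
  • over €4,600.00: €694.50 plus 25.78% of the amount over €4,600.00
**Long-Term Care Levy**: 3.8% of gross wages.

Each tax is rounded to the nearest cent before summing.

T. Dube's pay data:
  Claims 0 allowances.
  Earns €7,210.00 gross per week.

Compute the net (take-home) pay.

Income Tax: taxable = €7,210.00
  €694.50 + 25.78% × (€7,210.00 − €4,600.00) = €694.50 + 25.78% × €2,610.00 = €1,367.36
Long-Term Care Levy: 3.8% × €7,210.00 = €273.98
Total withheld: €1,367.36 + €273.98 = €1,641.34
Net pay: €7,210.00 − €1,641.34 = €5,568.66

€5,568.66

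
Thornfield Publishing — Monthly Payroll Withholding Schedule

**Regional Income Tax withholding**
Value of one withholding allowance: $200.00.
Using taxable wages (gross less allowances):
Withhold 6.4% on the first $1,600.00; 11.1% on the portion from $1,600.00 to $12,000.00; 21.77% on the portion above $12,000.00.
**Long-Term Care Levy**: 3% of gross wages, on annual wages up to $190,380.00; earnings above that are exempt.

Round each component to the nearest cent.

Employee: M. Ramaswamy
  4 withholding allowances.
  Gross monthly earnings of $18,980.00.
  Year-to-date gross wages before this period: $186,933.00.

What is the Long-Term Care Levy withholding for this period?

Long-Term Care Levy: cap $190,380.00 − YTD $186,933.00 = $3,447.00 subject; 3% × $3,447.00 = $103.41

$103.41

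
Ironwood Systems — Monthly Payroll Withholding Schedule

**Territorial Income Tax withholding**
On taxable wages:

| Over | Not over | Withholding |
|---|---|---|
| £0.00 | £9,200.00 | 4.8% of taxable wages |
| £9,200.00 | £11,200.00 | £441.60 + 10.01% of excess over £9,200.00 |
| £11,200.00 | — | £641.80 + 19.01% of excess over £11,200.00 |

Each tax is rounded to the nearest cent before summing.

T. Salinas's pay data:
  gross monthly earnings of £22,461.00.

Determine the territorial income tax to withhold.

Territorial Income Tax: taxable = £22,461.00
  £641.80 + 19.01% × (£22,461.00 − £11,200.00) = £641.80 + 19.01% × £11,261.00 = £2,782.52

£2,782.52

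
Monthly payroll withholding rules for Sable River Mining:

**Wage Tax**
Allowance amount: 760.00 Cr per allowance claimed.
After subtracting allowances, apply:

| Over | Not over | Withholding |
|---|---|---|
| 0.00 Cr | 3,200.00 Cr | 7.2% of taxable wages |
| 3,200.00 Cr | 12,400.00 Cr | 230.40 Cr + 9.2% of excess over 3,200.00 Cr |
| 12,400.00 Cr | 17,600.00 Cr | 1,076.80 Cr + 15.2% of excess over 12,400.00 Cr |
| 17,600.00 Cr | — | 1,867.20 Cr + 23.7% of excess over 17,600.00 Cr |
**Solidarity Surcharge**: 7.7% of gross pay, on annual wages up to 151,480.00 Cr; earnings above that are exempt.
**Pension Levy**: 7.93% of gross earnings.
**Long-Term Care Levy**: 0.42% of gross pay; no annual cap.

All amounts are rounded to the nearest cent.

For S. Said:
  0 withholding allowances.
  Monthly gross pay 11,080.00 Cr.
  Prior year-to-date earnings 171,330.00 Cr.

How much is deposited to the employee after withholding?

Wage Tax: taxable = 11,080.00 Cr
  230.40 Cr + 9.2% × (11,080.00 Cr − 3,200.00 Cr) = 230.40 Cr + 9.2% × 7,880.00 Cr = 955.36 Cr
Solidarity Surcharge: YTD 171,330.00 Cr ≥ cap 151,480.00 Cr → 0.00 Cr
Pension Levy: 7.93% × 11,080.00 Cr = 878.64 Cr
Long-Term Care Levy: 0.42% × 11,080.00 Cr = 46.54 Cr
Total withheld: 955.36 Cr + 0.00 Cr + 878.64 Cr + 46.54 Cr = 1,880.54 Cr
Net pay: 11,080.00 Cr − 1,880.54 Cr = 9,199.46 Cr

9,199.46 Cr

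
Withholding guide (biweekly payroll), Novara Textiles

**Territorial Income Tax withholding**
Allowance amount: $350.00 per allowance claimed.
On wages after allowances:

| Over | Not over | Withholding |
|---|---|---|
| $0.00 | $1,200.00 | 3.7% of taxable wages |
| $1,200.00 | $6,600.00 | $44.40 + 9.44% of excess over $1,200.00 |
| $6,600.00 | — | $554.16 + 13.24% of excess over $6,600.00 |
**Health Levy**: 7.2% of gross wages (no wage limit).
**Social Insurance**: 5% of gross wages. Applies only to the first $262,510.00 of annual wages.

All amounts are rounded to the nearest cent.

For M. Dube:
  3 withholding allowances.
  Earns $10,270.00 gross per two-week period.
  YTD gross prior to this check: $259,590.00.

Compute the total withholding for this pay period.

$1,786.49

Territorial Income Tax: taxable = $10,270.00 − 3×$350.00 = $9,220.00
  $554.16 + 13.24% × ($9,220.00 − $6,600.00) = $554.16 + 13.24% × $2,620.00 = $901.05
Health Levy: 7.2% × $10,270.00 = $739.44
Social Insurance: cap $262,510.00 − YTD $259,590.00 = $2,920.00 subject; 5% × $2,920.00 = $146.00
Total: $901.05 + $739.44 + $146.00 = $1,786.49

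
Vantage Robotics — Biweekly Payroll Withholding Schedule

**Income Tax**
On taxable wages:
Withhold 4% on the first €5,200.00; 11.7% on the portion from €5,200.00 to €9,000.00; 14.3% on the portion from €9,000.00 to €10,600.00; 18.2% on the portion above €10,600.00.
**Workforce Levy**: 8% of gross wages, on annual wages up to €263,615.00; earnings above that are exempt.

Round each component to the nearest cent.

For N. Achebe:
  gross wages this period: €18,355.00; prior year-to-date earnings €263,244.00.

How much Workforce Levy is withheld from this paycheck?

Workforce Levy: cap €263,615.00 − YTD €263,244.00 = €371.00 subject; 8% × €371.00 = €29.68

€29.68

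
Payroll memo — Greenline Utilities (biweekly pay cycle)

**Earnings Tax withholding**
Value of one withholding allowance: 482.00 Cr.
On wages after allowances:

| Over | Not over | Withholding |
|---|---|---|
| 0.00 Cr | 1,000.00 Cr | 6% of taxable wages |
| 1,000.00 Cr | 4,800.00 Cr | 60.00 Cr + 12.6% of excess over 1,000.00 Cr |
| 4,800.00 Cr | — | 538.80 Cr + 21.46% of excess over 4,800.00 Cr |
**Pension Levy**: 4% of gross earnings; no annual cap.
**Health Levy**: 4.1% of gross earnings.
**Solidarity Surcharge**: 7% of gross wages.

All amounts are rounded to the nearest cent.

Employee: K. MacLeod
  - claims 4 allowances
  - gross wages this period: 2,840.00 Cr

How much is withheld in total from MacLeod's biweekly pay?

Earnings Tax: taxable = 2,840.00 Cr − 4×482.00 Cr = 912.00 Cr
  6% × 912.00 Cr = 54.72 Cr
Pension Levy: 4% × 2,840.00 Cr = 113.60 Cr
Health Levy: 4.1% × 2,840.00 Cr = 116.44 Cr
Solidarity Surcharge: 7% × 2,840.00 Cr = 198.80 Cr
Total: 54.72 Cr + 113.60 Cr + 116.44 Cr + 198.80 Cr = 483.56 Cr

483.56 Cr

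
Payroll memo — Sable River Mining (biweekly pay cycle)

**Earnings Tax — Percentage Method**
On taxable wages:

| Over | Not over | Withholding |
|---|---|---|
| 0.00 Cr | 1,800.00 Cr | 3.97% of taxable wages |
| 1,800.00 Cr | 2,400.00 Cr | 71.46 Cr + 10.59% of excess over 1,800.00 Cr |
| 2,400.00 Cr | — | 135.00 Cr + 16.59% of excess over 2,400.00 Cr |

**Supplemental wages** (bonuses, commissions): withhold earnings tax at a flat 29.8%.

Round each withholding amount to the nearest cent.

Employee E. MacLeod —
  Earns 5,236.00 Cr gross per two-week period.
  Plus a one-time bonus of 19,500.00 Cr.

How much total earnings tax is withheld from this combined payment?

Earnings Tax: taxable = 5,236.00 Cr
  135.00 Cr + 16.59% × (5,236.00 Cr − 2,400.00 Cr) = 135.00 Cr + 16.59% × 2,836.00 Cr = 605.49 Cr
Supplemental (29.8% flat on bonus): 29.8% × 19,500.00 Cr = 5,811.00 Cr
Total earnings tax: 605.49 Cr + 5,811.00 Cr = 6,416.49 Cr

6,416.49 Cr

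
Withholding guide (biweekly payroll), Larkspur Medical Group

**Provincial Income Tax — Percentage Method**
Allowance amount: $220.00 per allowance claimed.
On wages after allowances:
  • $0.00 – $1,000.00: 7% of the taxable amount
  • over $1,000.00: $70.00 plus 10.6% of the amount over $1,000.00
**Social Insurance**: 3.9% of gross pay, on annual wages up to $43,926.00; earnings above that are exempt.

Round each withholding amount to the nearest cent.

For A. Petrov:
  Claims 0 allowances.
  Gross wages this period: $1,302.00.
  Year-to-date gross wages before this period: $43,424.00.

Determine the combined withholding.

Provincial Income Tax: taxable = $1,302.00
  $70.00 + 10.6% × ($1,302.00 − $1,000.00) = $70.00 + 10.6% × $302.00 = $102.01
Social Insurance: cap $43,926.00 − YTD $43,424.00 = $502.00 subject; 3.9% × $502.00 = $19.58
Total: $102.01 + $19.58 = $121.59

$121.59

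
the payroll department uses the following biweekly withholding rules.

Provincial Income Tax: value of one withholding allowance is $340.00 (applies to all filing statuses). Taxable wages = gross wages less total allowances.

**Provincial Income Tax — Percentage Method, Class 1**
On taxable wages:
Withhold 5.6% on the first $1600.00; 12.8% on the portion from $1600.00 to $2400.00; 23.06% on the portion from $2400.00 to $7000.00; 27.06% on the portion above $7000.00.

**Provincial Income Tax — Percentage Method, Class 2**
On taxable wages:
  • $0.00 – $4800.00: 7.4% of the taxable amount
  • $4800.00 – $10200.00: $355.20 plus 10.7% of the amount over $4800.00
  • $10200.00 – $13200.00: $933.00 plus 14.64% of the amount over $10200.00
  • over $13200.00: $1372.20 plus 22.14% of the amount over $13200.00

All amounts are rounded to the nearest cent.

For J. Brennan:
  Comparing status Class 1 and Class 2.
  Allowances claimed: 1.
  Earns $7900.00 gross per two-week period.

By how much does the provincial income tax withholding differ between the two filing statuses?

$753.78

Provincial Income Tax (Class 1): taxable = $7900.00 − 1×$340.00 = $7560.00
  $1252.76 + 27.06% × ($7560.00 − $7000.00) = $1252.76 + 27.06% × $560.00 = $1404.30
Provincial Income Tax (Class 2): taxable = $7900.00 − 1×$340.00 = $7560.00
  $355.20 + 10.7% × ($7560.00 − $4800.00) = $355.20 + 10.7% × $2760.00 = $650.52
Difference: |$1404.30 − $650.52| = $753.78 (higher under Class 1)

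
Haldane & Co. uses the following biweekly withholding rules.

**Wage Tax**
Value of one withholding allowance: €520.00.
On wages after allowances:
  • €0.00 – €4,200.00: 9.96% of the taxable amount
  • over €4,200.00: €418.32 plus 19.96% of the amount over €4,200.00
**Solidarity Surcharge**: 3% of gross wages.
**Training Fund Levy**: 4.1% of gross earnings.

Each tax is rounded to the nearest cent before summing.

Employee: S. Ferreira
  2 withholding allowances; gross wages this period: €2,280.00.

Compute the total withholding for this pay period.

Wage Tax: taxable = €2,280.00 − 2×€520.00 = €1,240.00
  9.96% × €1,240.00 = €123.50
Solidarity Surcharge: 3% × €2,280.00 = €68.40
Training Fund Levy: 4.1% × €2,280.00 = €93.48
Total: €123.50 + €68.40 + €93.48 = €285.38

€285.38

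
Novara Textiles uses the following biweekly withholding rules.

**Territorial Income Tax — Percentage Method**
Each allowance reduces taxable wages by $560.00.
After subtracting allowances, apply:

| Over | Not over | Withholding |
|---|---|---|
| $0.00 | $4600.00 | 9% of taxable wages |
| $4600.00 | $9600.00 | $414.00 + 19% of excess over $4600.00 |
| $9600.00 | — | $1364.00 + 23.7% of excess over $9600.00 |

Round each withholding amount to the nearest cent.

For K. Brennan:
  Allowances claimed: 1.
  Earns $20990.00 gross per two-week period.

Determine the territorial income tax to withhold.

Territorial Income Tax: taxable = $20990.00 − 1×$560.00 = $20430.00
  $1364.00 + 23.7% × ($20430.00 − $9600.00) = $1364.00 + 23.7% × $10830.00 = $3930.71

$3930.71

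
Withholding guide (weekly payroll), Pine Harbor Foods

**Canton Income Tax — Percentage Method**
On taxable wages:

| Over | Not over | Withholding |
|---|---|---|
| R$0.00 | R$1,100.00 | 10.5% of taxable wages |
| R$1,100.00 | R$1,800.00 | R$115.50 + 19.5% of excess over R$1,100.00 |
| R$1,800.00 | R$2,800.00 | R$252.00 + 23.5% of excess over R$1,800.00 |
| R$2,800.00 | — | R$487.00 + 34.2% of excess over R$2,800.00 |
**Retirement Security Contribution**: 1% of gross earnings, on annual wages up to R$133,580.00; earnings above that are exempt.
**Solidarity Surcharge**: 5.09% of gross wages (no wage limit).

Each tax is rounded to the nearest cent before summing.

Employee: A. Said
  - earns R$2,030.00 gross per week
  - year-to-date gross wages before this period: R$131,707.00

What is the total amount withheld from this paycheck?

R$428.11

Canton Income Tax: taxable = R$2,030.00
  R$252.00 + 23.5% × (R$2,030.00 − R$1,800.00) = R$252.00 + 23.5% × R$230.00 = R$306.05
Retirement Security Contribution: cap R$133,580.00 − YTD R$131,707.00 = R$1,873.00 subject; 1% × R$1,873.00 = R$18.73
Solidarity Surcharge: 5.09% × R$2,030.00 = R$103.33
Total: R$306.05 + R$18.73 + R$103.33 = R$428.11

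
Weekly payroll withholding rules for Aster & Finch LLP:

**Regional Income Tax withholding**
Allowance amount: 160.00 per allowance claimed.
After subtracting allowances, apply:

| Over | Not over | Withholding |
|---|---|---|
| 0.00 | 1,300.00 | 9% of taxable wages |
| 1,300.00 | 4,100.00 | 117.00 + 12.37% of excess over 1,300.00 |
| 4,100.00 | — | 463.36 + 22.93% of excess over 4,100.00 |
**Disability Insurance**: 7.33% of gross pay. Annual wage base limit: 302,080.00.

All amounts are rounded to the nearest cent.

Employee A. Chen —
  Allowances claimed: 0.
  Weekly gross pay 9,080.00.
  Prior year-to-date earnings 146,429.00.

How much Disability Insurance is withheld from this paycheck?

Disability Insurance: 7.33% × 9,080.00 = 665.56

665.56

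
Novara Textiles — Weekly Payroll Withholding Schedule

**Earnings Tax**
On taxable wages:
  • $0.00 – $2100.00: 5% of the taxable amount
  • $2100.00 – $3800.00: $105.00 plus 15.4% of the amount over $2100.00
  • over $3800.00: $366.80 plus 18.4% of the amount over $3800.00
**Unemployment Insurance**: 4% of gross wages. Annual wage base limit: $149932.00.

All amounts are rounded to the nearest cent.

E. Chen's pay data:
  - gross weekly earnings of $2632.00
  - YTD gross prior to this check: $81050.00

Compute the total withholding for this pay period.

Earnings Tax: taxable = $2632.00
  $105.00 + 15.4% × ($2632.00 − $2100.00) = $105.00 + 15.4% × $532.00 = $186.93
Unemployment Insurance: 4% × $2632.00 = $105.28
Total: $186.93 + $105.28 = $292.21

$292.21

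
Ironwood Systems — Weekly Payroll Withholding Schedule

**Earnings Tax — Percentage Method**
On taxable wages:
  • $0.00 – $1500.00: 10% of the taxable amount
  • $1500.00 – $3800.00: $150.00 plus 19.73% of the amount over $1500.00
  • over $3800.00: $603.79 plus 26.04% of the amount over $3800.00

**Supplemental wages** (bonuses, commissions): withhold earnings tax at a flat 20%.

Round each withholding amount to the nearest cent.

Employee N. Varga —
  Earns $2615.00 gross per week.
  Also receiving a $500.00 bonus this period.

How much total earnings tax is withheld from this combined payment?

$469.99

Earnings Tax: taxable = $2615.00
  $150.00 + 19.73% × ($2615.00 − $1500.00) = $150.00 + 19.73% × $1115.00 = $369.99
Supplemental (20% flat on bonus): 20% × $500.00 = $100.00
Total earnings tax: $369.99 + $100.00 = $469.99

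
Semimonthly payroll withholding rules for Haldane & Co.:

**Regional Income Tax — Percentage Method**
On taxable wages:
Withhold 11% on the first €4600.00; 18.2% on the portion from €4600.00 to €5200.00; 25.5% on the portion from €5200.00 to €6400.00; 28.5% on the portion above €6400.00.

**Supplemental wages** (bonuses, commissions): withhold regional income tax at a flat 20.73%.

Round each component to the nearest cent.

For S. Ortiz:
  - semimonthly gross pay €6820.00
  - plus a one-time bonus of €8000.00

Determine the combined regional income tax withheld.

Regional Income Tax: taxable = €6820.00
  €921.20 + 28.5% × (€6820.00 − €6400.00) = €921.20 + 28.5% × €420.00 = €1040.90
Supplemental (20.73% flat on bonus): 20.73% × €8000.00 = €1658.40
Total regional income tax: €1040.90 + €1658.40 = €2699.30

€2699.30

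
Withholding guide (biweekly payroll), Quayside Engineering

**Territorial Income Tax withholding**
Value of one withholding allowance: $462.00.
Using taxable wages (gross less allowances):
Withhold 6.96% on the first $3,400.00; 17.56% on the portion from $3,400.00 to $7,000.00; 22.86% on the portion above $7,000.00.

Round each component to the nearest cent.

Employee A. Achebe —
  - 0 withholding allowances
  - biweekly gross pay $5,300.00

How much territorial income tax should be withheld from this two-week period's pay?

$570.28

Territorial Income Tax: taxable = $5,300.00
  $236.64 + 17.56% × ($5,300.00 − $3,400.00) = $236.64 + 17.56% × $1,900.00 = $570.28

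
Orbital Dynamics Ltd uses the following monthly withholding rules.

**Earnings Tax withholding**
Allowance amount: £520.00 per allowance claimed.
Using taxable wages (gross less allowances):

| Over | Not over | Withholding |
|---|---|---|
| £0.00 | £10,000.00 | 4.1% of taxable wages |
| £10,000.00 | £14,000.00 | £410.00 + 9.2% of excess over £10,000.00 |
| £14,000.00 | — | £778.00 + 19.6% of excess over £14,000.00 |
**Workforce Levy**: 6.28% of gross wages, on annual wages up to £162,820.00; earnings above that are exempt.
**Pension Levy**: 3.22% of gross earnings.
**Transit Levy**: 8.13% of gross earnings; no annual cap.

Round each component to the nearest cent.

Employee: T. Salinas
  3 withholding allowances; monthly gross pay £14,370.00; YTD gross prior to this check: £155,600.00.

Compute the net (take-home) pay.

Earnings Tax: taxable = £14,370.00 − 3×£520.00 = £12,810.00
  £410.00 + 9.2% × (£12,810.00 − £10,000.00) = £410.00 + 9.2% × £2,810.00 = £668.52
Workforce Levy: cap £162,820.00 − YTD £155,600.00 = £7,220.00 subject; 6.28% × £7,220.00 = £453.42
Pension Levy: 3.22% × £14,370.00 = £462.71
Transit Levy: 8.13% × £14,370.00 = £1,168.28
Total withheld: £668.52 + £453.42 + £462.71 + £1,168.28 = £2,752.93
Net pay: £14,370.00 − £2,752.93 = £11,617.07

£11,617.07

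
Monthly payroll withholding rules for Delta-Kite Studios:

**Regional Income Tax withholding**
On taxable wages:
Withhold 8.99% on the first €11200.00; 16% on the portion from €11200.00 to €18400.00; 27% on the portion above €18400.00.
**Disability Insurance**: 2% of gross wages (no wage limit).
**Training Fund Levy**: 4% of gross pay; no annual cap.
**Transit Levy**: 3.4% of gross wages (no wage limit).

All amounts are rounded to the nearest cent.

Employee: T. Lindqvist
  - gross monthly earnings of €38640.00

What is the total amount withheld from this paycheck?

Regional Income Tax: taxable = €38640.00
  €2158.88 + 27% × (€38640.00 − €18400.00) = €2158.88 + 27% × €20240.00 = €7623.68
Disability Insurance: 2% × €38640.00 = €772.80
Training Fund Levy: 4% × €38640.00 = €1545.60
Transit Levy: 3.4% × €38640.00 = €1313.76
Total: €7623.68 + €772.80 + €1545.60 + €1313.76 = €11255.84

€11255.84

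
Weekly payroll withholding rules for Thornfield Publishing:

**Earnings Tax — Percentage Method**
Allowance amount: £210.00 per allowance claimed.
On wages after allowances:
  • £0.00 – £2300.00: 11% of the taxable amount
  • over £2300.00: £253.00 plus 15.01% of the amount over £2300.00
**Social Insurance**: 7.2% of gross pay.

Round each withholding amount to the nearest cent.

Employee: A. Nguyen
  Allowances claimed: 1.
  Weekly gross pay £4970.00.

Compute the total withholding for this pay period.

£980.09

Earnings Tax: taxable = £4970.00 − 1×£210.00 = £4760.00
  £253.00 + 15.01% × (£4760.00 − £2300.00) = £253.00 + 15.01% × £2460.00 = £622.25
Social Insurance: 7.2% × £4970.00 = £357.84
Total: £622.25 + £357.84 = £980.09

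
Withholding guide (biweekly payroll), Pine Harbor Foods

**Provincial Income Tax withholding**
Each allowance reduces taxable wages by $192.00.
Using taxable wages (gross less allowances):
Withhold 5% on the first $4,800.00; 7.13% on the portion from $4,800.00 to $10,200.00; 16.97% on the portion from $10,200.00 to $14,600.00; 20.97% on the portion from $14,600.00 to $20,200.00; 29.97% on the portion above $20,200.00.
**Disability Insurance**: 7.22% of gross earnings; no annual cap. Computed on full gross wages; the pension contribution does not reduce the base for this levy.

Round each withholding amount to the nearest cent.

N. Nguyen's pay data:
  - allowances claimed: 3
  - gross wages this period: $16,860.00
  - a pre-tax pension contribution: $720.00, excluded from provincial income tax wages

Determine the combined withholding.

Provincial Income Tax: taxable = $16,860.00 − $720.00 − 3×$192.00 = $15,564.00
  $1,371.70 + 20.97% × ($15,564.00 − $14,600.00) = $1,371.70 + 20.97% × $964.00 = $1,573.85
Disability Insurance: 7.22% × $16,860.00 = $1,217.29
Total: $1,573.85 + $1,217.29 = $2,791.14

$2,791.14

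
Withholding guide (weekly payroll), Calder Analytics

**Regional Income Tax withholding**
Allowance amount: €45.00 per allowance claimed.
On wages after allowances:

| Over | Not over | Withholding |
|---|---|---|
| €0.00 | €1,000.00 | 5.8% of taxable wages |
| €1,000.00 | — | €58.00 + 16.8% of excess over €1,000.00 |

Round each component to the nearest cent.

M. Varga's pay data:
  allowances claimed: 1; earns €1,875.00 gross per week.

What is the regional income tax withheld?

€197.44

Regional Income Tax: taxable = €1,875.00 − 1×€45.00 = €1,830.00
  €58.00 + 16.8% × (€1,830.00 − €1,000.00) = €58.00 + 16.8% × €830.00 = €197.44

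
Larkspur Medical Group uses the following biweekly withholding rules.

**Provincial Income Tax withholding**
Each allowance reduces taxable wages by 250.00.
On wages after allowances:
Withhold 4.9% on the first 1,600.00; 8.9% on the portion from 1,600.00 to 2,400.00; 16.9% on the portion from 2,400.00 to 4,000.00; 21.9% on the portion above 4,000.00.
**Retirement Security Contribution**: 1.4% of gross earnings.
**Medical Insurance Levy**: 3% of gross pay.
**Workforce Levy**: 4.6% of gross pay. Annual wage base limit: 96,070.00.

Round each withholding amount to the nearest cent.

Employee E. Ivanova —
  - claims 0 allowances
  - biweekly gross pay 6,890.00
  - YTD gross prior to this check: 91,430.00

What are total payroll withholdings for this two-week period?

Provincial Income Tax: taxable = 6,890.00
  420.00 + 21.9% × (6,890.00 − 4,000.00) = 420.00 + 21.9% × 2,890.00 = 1,052.91
Retirement Security Contribution: 1.4% × 6,890.00 = 96.46
Medical Insurance Levy: 3% × 6,890.00 = 206.70
Workforce Levy: cap 96,070.00 − YTD 91,430.00 = 4,640.00 subject; 4.6% × 4,640.00 = 213.44
Total: 1,052.91 + 96.46 + 206.70 + 213.44 = 1,569.51

1,569.51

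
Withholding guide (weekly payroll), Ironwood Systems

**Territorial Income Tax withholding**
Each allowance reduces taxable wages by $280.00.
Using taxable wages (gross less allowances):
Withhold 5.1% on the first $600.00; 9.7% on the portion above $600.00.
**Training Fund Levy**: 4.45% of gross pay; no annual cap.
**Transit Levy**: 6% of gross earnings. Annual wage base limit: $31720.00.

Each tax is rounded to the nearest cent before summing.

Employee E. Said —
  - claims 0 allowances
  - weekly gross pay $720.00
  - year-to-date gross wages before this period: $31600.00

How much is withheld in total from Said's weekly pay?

$81.48

Territorial Income Tax: taxable = $720.00
  $30.60 + 9.7% × ($720.00 − $600.00) = $30.60 + 9.7% × $120.00 = $42.24
Training Fund Levy: 4.45% × $720.00 = $32.04
Transit Levy: cap $31720.00 − YTD $31600.00 = $120.00 subject; 6% × $120.00 = $7.20
Total: $42.24 + $32.04 + $7.20 = $81.48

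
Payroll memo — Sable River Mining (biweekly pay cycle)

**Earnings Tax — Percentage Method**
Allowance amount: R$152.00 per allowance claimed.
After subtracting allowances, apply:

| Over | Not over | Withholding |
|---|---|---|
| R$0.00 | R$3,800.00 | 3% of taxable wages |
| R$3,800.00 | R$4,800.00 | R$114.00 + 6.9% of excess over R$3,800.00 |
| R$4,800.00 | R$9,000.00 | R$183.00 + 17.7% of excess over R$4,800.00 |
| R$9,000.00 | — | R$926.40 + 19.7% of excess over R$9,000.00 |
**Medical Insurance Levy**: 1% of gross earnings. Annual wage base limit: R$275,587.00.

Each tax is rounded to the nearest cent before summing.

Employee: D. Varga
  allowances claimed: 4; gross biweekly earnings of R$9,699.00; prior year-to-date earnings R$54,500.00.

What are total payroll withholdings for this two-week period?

R$1,041.32

Earnings Tax: taxable = R$9,699.00 − 4×R$152.00 = R$9,091.00
  R$926.40 + 19.7% × (R$9,091.00 − R$9,000.00) = R$926.40 + 19.7% × R$91.00 = R$944.33
Medical Insurance Levy: 1% × R$9,699.00 = R$96.99
Total: R$944.33 + R$96.99 = R$1,041.32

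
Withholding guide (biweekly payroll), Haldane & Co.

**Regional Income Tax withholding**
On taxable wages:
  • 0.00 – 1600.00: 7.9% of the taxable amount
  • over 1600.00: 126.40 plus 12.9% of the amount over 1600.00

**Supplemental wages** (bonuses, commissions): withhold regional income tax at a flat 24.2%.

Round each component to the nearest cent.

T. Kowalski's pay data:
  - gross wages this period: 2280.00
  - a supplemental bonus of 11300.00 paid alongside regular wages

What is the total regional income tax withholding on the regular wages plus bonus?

2948.72

Regional Income Tax: taxable = 2280.00
  126.40 + 12.9% × (2280.00 − 1600.00) = 126.40 + 12.9% × 680.00 = 214.12
Supplemental (24.2% flat on bonus): 24.2% × 11300.00 = 2734.60
Total regional income tax: 214.12 + 2734.60 = 2948.72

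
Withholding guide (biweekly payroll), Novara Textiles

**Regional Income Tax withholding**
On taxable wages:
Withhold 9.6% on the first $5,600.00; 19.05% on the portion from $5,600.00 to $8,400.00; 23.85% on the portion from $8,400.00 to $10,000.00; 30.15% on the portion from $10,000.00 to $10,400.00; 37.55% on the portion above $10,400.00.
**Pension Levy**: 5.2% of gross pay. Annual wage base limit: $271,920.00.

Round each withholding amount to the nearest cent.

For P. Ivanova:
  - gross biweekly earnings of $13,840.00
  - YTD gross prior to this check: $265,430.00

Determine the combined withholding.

$3,202.40

Regional Income Tax: taxable = $13,840.00
  $1,573.20 + 37.55% × ($13,840.00 − $10,400.00) = $1,573.20 + 37.55% × $3,440.00 = $2,864.92
Pension Levy: cap $271,920.00 − YTD $265,430.00 = $6,490.00 subject; 5.2% × $6,490.00 = $337.48
Total: $2,864.92 + $337.48 = $3,202.40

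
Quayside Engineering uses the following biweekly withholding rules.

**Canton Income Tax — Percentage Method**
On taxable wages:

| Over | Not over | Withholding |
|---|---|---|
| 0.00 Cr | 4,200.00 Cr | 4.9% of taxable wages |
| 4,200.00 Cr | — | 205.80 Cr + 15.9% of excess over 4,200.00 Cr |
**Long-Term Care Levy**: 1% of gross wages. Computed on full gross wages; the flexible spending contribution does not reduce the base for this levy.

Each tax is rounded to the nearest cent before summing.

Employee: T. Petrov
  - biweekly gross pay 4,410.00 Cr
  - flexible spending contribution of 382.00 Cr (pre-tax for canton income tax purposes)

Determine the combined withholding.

Canton Income Tax: taxable = 4,410.00 Cr − 382.00 Cr = 4,028.00 Cr
  4.9% × 4,028.00 Cr = 197.37 Cr
Long-Term Care Levy: 1% × 4,410.00 Cr = 44.10 Cr
Total: 197.37 Cr + 44.10 Cr = 241.47 Cr

241.47 Cr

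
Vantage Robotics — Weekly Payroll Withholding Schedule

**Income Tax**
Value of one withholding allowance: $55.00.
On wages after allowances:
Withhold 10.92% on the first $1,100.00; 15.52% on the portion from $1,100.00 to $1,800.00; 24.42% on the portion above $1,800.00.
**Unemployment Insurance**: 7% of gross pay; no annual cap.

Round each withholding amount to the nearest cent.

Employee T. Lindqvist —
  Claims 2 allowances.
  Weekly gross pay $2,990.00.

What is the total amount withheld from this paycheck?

Income Tax: taxable = $2,990.00 − 2×$55.00 = $2,880.00
  $228.76 + 24.42% × ($2,880.00 − $1,800.00) = $228.76 + 24.42% × $1,080.00 = $492.50
Unemployment Insurance: 7% × $2,990.00 = $209.30
Total: $492.50 + $209.30 = $701.80

$701.80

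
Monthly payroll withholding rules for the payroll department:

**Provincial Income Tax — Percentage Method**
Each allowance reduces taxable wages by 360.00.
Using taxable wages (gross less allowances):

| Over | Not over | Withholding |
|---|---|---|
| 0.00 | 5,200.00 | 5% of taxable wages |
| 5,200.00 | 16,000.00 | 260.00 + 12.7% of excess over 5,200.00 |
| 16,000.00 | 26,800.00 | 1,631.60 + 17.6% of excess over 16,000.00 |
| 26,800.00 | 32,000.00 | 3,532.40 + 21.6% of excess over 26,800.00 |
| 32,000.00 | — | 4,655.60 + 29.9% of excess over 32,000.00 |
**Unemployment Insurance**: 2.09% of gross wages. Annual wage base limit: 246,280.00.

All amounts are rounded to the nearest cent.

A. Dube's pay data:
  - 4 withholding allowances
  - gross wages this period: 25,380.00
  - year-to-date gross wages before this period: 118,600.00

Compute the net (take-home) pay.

Provincial Income Tax: taxable = 25,380.00 − 4×360.00 = 23,940.00
  1,631.60 + 17.6% × (23,940.00 − 16,000.00) = 1,631.60 + 17.6% × 7,940.00 = 3,029.04
Unemployment Insurance: 2.09% × 25,380.00 = 530.44
Total withheld: 3,029.04 + 530.44 = 3,559.48
Net pay: 25,380.00 − 3,559.48 = 21,820.52

21,820.52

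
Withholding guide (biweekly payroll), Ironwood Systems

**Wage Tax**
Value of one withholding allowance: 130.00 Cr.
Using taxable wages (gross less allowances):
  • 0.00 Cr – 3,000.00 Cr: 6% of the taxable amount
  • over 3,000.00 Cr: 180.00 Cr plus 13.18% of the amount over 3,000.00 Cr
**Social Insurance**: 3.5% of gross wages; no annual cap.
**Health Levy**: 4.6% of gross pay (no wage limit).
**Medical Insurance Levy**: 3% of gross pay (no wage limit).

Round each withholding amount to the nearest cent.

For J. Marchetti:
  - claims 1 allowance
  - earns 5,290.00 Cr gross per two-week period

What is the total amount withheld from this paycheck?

Wage Tax: taxable = 5,290.00 Cr − 1×130.00 Cr = 5,160.00 Cr
  180.00 Cr + 13.18% × (5,160.00 Cr − 3,000.00 Cr) = 180.00 Cr + 13.18% × 2,160.00 Cr = 464.69 Cr
Social Insurance: 3.5% × 5,290.00 Cr = 185.15 Cr
Health Levy: 4.6% × 5,290.00 Cr = 243.34 Cr
Medical Insurance Levy: 3% × 5,290.00 Cr = 158.70 Cr
Total: 464.69 Cr + 185.15 Cr + 243.34 Cr + 158.70 Cr = 1,051.88 Cr

1,051.88 Cr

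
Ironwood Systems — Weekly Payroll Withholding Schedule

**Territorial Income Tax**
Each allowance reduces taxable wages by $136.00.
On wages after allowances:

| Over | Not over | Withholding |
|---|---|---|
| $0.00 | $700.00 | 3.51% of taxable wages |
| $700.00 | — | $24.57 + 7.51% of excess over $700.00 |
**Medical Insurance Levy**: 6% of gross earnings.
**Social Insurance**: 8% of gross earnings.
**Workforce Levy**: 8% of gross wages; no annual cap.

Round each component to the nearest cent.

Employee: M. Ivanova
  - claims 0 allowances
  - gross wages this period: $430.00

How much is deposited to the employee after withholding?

$320.31

Territorial Income Tax: taxable = $430.00
  3.51% × $430.00 = $15.09
Medical Insurance Levy: 6% × $430.00 = $25.80
Social Insurance: 8% × $430.00 = $34.40
Workforce Levy: 8% × $430.00 = $34.40
Total withheld: $15.09 + $25.80 + $34.40 + $34.40 = $109.69
Net pay: $430.00 − $109.69 = $320.31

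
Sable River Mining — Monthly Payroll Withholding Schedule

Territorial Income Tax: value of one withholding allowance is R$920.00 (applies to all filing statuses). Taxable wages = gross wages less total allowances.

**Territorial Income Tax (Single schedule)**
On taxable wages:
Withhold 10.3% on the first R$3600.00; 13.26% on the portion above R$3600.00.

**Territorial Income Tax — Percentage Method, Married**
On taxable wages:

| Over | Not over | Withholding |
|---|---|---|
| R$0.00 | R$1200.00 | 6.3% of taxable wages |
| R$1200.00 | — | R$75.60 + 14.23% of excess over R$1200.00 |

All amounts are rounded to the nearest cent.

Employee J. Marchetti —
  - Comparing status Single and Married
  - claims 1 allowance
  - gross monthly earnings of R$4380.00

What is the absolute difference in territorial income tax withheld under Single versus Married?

R$40.82

Territorial Income Tax (Single): taxable = R$4380.00 − 1×R$920.00 = R$3460.00
  10.3% × R$3460.00 = R$356.38
Territorial Income Tax (Married): taxable = R$4380.00 − 1×R$920.00 = R$3460.00
  R$75.60 + 14.23% × (R$3460.00 − R$1200.00) = R$75.60 + 14.23% × R$2260.00 = R$397.20
Difference: |R$356.38 − R$397.20| = R$40.82 (higher under Married)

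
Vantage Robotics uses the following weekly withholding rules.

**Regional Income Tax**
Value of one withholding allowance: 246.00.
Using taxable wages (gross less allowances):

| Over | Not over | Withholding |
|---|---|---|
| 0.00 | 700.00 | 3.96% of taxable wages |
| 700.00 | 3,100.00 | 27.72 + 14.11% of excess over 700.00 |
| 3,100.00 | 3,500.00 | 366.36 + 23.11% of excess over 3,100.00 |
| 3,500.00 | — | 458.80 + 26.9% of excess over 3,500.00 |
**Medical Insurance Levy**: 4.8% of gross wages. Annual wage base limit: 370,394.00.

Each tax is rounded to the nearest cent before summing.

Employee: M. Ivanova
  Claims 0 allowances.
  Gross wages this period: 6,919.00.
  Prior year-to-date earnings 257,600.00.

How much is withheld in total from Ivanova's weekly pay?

1,710.62

Regional Income Tax: taxable = 6,919.00
  458.80 + 26.9% × (6,919.00 − 3,500.00) = 458.80 + 26.9% × 3,419.00 = 1,378.51
Medical Insurance Levy: 4.8% × 6,919.00 = 332.11
Total: 1,378.51 + 332.11 = 1,710.62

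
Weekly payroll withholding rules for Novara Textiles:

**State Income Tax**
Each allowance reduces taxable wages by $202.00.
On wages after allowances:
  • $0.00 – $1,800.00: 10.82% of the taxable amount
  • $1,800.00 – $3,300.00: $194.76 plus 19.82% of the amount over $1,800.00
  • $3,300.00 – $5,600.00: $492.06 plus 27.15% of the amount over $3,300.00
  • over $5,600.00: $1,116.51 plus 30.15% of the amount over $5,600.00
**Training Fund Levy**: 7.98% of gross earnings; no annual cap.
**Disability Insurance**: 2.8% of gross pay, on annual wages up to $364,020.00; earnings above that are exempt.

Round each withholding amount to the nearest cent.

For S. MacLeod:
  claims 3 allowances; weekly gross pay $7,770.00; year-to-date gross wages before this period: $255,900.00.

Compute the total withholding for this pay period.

$2,425.67

State Income Tax: taxable = $7,770.00 − 3×$202.00 = $7,164.00
  $1,116.51 + 30.15% × ($7,164.00 − $5,600.00) = $1,116.51 + 30.15% × $1,564.00 = $1,588.06
Training Fund Levy: 7.98% × $7,770.00 = $620.05
Disability Insurance: 2.8% × $7,770.00 = $217.56
Total: $1,588.06 + $620.05 + $217.56 = $2,425.67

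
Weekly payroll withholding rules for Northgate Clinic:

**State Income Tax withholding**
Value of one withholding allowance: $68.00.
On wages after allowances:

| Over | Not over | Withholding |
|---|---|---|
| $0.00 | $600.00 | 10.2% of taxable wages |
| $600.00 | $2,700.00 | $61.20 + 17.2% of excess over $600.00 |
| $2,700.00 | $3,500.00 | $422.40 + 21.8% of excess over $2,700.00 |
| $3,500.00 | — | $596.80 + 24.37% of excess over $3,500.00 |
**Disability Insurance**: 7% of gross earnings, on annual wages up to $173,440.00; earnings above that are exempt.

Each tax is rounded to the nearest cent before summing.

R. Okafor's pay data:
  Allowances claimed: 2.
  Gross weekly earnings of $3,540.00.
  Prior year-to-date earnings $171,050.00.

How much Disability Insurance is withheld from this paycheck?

Disability Insurance: cap $173,440.00 − YTD $171,050.00 = $2,390.00 subject; 7% × $2,390.00 = $167.30

$167.30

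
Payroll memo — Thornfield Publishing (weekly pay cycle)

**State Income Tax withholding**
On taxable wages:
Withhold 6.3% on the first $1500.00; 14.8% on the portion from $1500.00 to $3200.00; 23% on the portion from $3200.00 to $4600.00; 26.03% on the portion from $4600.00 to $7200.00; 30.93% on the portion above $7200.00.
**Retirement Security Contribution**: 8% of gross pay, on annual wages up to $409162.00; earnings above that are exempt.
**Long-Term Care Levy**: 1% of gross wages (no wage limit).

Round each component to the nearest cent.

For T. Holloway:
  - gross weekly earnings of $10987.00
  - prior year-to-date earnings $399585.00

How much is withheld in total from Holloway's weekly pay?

State Income Tax: taxable = $10987.00
  $1344.88 + 30.93% × ($10987.00 − $7200.00) = $1344.88 + 30.93% × $3787.00 = $2516.20
Retirement Security Contribution: cap $409162.00 − YTD $399585.00 = $9577.00 subject; 8% × $9577.00 = $766.16
Long-Term Care Levy: 1% × $10987.00 = $109.87
Total: $2516.20 + $766.16 + $109.87 = $3392.23

$3392.23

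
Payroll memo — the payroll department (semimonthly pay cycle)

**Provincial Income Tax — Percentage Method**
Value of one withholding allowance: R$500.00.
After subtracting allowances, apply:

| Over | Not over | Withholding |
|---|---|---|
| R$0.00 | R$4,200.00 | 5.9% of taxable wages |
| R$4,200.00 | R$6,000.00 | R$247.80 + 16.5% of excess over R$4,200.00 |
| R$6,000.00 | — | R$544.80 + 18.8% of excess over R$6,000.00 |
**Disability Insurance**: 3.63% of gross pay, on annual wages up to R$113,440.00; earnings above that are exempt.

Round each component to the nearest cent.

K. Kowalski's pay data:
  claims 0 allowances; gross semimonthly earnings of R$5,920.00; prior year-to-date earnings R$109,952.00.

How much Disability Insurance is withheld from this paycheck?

Disability Insurance: cap R$113,440.00 − YTD R$109,952.00 = R$3,488.00 subject; 3.63% × R$3,488.00 = R$126.61

R$126.61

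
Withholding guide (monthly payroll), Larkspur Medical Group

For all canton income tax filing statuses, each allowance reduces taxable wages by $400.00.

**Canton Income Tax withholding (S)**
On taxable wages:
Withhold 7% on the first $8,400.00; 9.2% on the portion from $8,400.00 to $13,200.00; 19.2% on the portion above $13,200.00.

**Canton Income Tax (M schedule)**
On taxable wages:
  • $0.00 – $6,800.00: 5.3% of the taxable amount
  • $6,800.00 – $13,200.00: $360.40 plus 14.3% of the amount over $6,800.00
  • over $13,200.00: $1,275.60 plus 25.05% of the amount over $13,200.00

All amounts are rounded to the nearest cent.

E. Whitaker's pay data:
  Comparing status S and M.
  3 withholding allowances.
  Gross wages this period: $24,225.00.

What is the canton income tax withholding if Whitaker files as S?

$2,916.00

Canton Income Tax (S): taxable = $24,225.00 − 3×$400.00 = $23,025.00
  $1,029.60 + 19.2% × ($23,025.00 − $13,200.00) = $1,029.60 + 19.2% × $9,825.00 = $2,916.00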